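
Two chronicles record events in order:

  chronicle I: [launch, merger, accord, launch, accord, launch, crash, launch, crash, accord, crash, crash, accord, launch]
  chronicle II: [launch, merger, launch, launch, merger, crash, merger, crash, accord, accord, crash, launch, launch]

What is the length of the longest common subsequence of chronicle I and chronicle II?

Match launch [1,1] → merger [2,2] → launch [4,3] → launch [6,4] → crash [7,6] → crash [9,8] → accord [10,10] → crash [11,11] → launch [14,13] — 9 events in the same relative order in both. Since dp[14][13] = 9, nothing longer is possible.

9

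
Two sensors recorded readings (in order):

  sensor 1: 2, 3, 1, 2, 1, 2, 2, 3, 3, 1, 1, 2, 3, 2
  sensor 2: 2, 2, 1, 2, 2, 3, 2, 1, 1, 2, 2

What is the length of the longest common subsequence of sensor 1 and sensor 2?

10

One common subsequence of length 10: 2 [1,1] → 2 [4,2] → 1 [5,3] → 2 [6,4] → 2 [7,5] → 3 [8,6] → 1 [10,8] → 1 [11,9] → 2 [12,10] → 2 [14,11]. The LCS DP gives dp[14][11] = 10, so this is optimal.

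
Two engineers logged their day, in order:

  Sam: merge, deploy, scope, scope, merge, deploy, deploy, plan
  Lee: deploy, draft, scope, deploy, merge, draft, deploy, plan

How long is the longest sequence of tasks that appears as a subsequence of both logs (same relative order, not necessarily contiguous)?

Taking deploy [2,1]; then scope [3,3]; then merge [5,5]; then deploy [7,7]; then plan [8,8] gives a common subsequence of length 5. The LCS DP gives dp[8][8] = 5, so this is optimal.

5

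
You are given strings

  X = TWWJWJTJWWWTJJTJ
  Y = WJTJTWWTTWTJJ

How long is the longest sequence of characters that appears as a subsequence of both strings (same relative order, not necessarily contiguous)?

10

Taking W [3,1], J [4,2], J [6,4], T [7,5], W [9,6], W [10,7], W [11,10], T [12,11], J [14,12], J [16,13] gives a common subsequence of length 10. Since dp[16][13] = 10, nothing longer is possible.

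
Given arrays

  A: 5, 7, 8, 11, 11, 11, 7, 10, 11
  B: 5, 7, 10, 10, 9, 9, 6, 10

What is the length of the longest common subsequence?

3

Pick 5 (A #1, B #1); then 7 (A #2, B #2); then 10 (A #8, B #8); all 3 values appear in both, in order. The LCS DP gives dp[9][8] = 3, so this is optimal.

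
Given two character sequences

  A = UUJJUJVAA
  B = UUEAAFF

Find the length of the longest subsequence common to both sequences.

Let dp[i][j] be the LCS length of the first i characters of A and the first j characters of B. dp[i][j] = dp[i-1][j-1]+1 when the i-th and j-th characters match, else max(dp[i-1][j], dp[i][j-1]).
    ·  U  U  E  A  A  F  F
 ·  0  0  0  0  0  0  0  0
 U  0  1  1  1  1  1  1  1
 U  0  1  2  2  2  2  2  2
 J  0  1  2  2  2  2  2  2
 J  0  1  2  2  2  2  2  2
 U  0  1  2  2  2  2  2  2
 J  0  1  2  2  2  2  2  2
 V  0  1  2  2  2  2  2  2
 A  0  1  2  2  3  3  3  3
 A  0  1  2  2  3  4  4  4
dp[9][7] = 4. One LCS (by backtracking along matches): UUAA.

4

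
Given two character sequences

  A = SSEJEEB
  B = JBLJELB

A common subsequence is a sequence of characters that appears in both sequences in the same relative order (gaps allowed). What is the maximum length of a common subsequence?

Let dp[i][j] be the LCS length of the first i characters of A and the first j characters of B. dp[i][j] = dp[i-1][j-1]+1 when the i-th and j-th characters match, else max(dp[i-1][j], dp[i][j-1]).
    ·  J  B  L  J  E  L  B
 ·  0  0  0  0  0  0  0  0
 S  0  0  0  0  0  0  0  0
 S  0  0  0  0  0  0  0  0
 E  0  0  0  0  0  1  1  1
 J  0  1  1  1  1  1  1  1
 E  0  1  1  1  1  2  2  2
 E  0  1  1  1  1  2  2  2
 B  0  1  2  2  2  2  2  3
dp[7][7] = 3. One LCS (by backtracking along matches): JEB.

3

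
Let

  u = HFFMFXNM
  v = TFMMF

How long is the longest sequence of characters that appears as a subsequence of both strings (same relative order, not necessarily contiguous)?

3

Match F at u[2]=v[2], then M at u[4]=v[4], then F at u[5]=v[5] — 3 characters in the same relative order in both. Since dp[8][5] = 3, nothing longer is possible.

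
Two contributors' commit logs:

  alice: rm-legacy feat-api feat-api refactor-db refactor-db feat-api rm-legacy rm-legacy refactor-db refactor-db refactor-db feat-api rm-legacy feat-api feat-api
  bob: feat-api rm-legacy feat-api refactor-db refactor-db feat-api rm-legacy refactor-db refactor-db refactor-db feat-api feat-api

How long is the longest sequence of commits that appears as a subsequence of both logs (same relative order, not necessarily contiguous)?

Match rm-legacy at alice[1]=bob[2], feat-api at alice[3]=bob[3], refactor-db at alice[4]=bob[4], refactor-db at alice[5]=bob[5], feat-api at alice[6]=bob[6], rm-legacy at alice[8]=bob[7], refactor-db at alice[9]=bob[8], refactor-db at alice[10]=bob[9], refactor-db at alice[11]=bob[10], feat-api at alice[14]=bob[11], feat-api at alice[15]=bob[12] — 11 commits in the same relative order in both. Since dp[15][12] = 11, nothing longer is possible.

11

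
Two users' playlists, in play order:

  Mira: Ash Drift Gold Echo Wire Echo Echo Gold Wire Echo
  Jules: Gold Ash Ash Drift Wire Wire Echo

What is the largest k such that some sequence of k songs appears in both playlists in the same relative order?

Match Ash (Mira #1, Jules #3); then Drift (Mira #2, Jules #4); then Wire (Mira #5, Jules #5); then Wire (Mira #9, Jules #6); then Echo (Mira #10, Jules #7) — 5 songs in the same relative order in both. dp[10][7] = 5 confirms this is the maximum.

5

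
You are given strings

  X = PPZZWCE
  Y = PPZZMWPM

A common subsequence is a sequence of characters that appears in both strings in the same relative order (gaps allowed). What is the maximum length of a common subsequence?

Match P at X[1]=Y[1]; then P at X[2]=Y[2]; then Z at X[3]=Y[3]; then Z at X[4]=Y[4]; then W at X[5]=Y[6] — 5 characters in the same relative order in both. The LCS DP gives dp[7][8] = 5, so this is optimal.

5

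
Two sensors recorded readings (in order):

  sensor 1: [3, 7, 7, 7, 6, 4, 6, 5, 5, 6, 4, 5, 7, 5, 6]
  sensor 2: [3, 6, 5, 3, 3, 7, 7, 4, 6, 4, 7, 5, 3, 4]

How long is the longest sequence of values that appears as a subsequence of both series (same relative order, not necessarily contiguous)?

8

Pick 3 at sensor 1[1]=sensor 2[5] → 7 at sensor 1[3]=sensor 2[6] → 7 at sensor 1[4]=sensor 2[7] → 4 at sensor 1[6]=sensor 2[8] → 6 at sensor 1[10]=sensor 2[9] → 4 at sensor 1[11]=sensor 2[10] → 7 at sensor 1[13]=sensor 2[11] → 5 at sensor 1[14]=sensor 2[12]; all 8 values appear in both, in order. Since dp[15][14] = 8, nothing longer is possible.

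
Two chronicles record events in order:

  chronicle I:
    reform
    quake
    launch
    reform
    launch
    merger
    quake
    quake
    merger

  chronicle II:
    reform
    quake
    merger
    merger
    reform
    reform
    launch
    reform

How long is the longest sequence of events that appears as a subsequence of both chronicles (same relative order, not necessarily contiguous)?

Taking reform (chronicle I #1, chronicle II #1); then quake (chronicle I #2, chronicle II #2); then launch (chronicle I #3, chronicle II #7); then reform (chronicle I #4, chronicle II #8) gives a common subsequence of length 4, and the DP table's final entry dp[9][8] is also 4, so no common subsequence is longer.

4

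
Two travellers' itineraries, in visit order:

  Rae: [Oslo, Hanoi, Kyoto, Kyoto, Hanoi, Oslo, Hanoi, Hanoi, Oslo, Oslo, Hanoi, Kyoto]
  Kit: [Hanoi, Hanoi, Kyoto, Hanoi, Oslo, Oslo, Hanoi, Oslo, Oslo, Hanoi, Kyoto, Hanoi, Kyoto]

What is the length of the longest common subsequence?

Match Hanoi (Rae #2, Kit #2) → Kyoto (Rae #4, Kit #3) → Hanoi (Rae #5, Kit #4) → Oslo (Rae #6, Kit #6) → Hanoi (Rae #8, Kit #7) → Oslo (Rae #9, Kit #8) → Oslo (Rae #10, Kit #9) → Hanoi (Rae #11, Kit #12) → Kyoto (Rae #12, Kit #13) — 9 stops in the same relative order in both. dp[12][13] = 9 confirms this is the maximum.

9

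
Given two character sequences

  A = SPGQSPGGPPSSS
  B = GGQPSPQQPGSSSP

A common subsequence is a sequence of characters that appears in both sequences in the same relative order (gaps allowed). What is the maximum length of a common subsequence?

Taking S (A #1, B #5) → P (A #2, B #6) → Q (A #4, B #8) → P (A #6, B #9) → G (A #8, B #10) → S (A #11, B #11) → S (A #12, B #12) → S (A #13, B #13) gives a common subsequence of length 8. Since dp[13][14] = 8, nothing longer is possible.

8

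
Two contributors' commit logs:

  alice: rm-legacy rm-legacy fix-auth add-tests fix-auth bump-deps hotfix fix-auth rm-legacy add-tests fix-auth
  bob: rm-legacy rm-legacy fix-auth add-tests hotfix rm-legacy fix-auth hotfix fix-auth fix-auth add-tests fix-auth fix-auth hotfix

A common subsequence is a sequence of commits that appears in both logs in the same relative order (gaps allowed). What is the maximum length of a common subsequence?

9

Pick rm-legacy (alice #1, bob #1) → rm-legacy (alice #2, bob #2) → fix-auth (alice #3, bob #3) → add-tests (alice #4, bob #4) → fix-auth (alice #5, bob #7) → hotfix (alice #7, bob #8) → fix-auth (alice #8, bob #10) → add-tests (alice #10, bob #11) → fix-auth (alice #11, bob #13); all 9 commits appear in both, in order, and the DP table's final entry dp[11][14] is also 9, so no common subsequence is longer.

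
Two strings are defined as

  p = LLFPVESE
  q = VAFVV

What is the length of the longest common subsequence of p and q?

2

Pick F (p #3, q #3); then V (p #5, q #5); all 2 characters appear in both, in order. The LCS DP gives dp[8][5] = 2, so this is optimal.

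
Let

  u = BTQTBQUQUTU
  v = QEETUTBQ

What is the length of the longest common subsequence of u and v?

4

Taking T (u #2, v #4); then T (u #4, v #6); then B (u #5, v #7); then Q (u #8, v #8) gives a common subsequence of length 4. The LCS DP gives dp[11][8] = 4, so this is optimal.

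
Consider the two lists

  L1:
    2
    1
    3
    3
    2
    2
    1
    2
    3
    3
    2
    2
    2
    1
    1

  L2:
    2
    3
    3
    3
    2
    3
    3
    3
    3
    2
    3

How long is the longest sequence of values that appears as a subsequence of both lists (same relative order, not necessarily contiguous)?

7

Taking 2 at L1[1]=L2[1]; then 3 at L1[3]=L2[3]; then 3 at L1[4]=L2[4]; then 2 at L1[5]=L2[5]; then 3 at L1[9]=L2[8]; then 3 at L1[10]=L2[9]; then 2 at L1[11]=L2[10] gives a common subsequence of length 7. The LCS DP gives dp[15][11] = 7, so this is optimal.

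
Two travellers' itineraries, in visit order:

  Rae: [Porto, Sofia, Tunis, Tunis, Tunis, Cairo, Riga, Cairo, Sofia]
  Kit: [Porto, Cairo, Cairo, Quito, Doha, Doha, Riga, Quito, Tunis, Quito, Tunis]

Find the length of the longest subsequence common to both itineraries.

3

Taking Porto [1,1], then Tunis [3,9], then Tunis [5,11] gives a common subsequence of length 3. Since dp[9][11] = 3, nothing longer is possible.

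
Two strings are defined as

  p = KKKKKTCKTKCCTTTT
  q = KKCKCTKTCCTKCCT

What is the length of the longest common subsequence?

Taking K at p[1]=q[1]; then K at p[2]=q[2]; then K at p[3]=q[4]; then K at p[5]=q[7]; then T at p[6]=q[8]; then C at p[7]=q[10]; then T at p[9]=q[11]; then K at p[10]=q[12]; then C at p[11]=q[13]; then C at p[12]=q[14]; then T at p[16]=q[15] gives a common subsequence of length 11, and the DP table's final entry dp[16][15] is also 11, so no common subsequence is longer.

11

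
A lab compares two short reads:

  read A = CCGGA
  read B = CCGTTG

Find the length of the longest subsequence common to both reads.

One common subsequence of length 4: C at read A[1]=read B[1] → C at read A[2]=read B[2] → G at read A[3]=read B[3] → G at read A[4]=read B[6], and the DP table's final entry dp[5][6] is also 4, so no common subsequence is longer.

4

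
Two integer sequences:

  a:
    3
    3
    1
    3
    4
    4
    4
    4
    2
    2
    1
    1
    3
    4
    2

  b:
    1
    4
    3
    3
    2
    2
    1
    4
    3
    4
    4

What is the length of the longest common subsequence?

Match 3 at a[2]=b[3] → 3 at a[4]=b[4] → 2 at a[9]=b[5] → 2 at a[10]=b[6] → 1 at a[11]=b[7] → 3 at a[13]=b[9] → 4 at a[14]=b[11] — 7 values in the same relative order in both, and the DP table's final entry dp[15][11] is also 7, so no common subsequence is longer.

7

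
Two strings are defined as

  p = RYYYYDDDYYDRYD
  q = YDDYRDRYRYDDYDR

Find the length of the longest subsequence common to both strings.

Taking Y at p[2]=q[1] → Y at p[3]=q[4] → Y at p[4]=q[8] → Y at p[5]=q[10] → D at p[7]=q[11] → D at p[8]=q[12] → Y at p[10]=q[13] → D at p[11]=q[14] → R at p[12]=q[15] gives a common subsequence of length 9. Since dp[14][15] = 9, nothing longer is possible.

9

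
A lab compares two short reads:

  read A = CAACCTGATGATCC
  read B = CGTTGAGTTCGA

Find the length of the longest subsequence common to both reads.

7

Taking C at read A[1]=read B[1], T at read A[6]=read B[4], G at read A[7]=read B[5], A at read A[8]=read B[6], T at read A[9]=read B[9], G at read A[10]=read B[11], A at read A[11]=read B[12] gives a common subsequence of length 7. Since dp[14][12] = 7, nothing longer is possible.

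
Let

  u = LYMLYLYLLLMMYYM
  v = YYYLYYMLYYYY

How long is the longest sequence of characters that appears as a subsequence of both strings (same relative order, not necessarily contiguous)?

8

Pick L (u #1, v #4), Y (u #2, v #6), M (u #3, v #7), L (u #4, v #8), Y (u #5, v #9), Y (u #7, v #10), Y (u #13, v #11), Y (u #14, v #12); all 8 characters appear in both, in order. dp[15][12] = 8 confirms this is the maximum.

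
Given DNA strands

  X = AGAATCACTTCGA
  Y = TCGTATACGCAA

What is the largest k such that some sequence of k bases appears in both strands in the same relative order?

7

One common subsequence of length 7: G (X #2, Y #3), then A (X #4, Y #5), then T (X #5, Y #6), then A (X #7, Y #7), then C (X #8, Y #8), then C (X #11, Y #10), then A (X #13, Y #12). dp[13][12] = 7 confirms this is the maximum.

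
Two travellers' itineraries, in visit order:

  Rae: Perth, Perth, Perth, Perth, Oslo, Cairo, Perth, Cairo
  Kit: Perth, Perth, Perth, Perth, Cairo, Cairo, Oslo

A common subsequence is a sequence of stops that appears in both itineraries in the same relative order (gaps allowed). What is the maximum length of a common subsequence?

6

Match Perth [1,1], Perth [2,2], Perth [3,3], Perth [4,4], Cairo [6,5], Cairo [8,6] — 6 stops in the same relative order in both. Since dp[8][7] = 6, nothing longer is possible.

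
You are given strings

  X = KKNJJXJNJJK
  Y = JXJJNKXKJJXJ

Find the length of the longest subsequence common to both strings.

6

Match K (X #1, Y #6) → K (X #2, Y #8) → J (X #4, Y #9) → J (X #5, Y #10) → X (X #6, Y #11) → J (X #10, Y #12) — 6 characters in the same relative order in both. Since dp[11][12] = 6, nothing longer is possible.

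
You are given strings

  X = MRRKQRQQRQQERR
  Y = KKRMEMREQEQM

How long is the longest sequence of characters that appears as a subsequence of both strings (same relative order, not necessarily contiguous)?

5

Taking K at X[4]=Y[2], then R at X[6]=Y[3], then R at X[9]=Y[7], then Q at X[10]=Y[9], then Q at X[11]=Y[11] gives a common subsequence of length 5. dp[14][12] = 5 confirms this is the maximum.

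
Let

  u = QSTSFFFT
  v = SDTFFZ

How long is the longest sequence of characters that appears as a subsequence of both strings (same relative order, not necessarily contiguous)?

Match S [2,1], then T [3,3], then F [5,4], then F [6,5] — 4 characters in the same relative order in both. Since dp[8][6] = 4, nothing longer is possible.

4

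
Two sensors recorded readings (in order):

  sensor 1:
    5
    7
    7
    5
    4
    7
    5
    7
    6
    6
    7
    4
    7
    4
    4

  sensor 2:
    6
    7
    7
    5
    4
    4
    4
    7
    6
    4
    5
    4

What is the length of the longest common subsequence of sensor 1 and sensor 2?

8

Pick 7 at sensor 1[2]=sensor 2[2], then 7 at sensor 1[3]=sensor 2[3], then 5 at sensor 1[4]=sensor 2[4], then 4 at sensor 1[5]=sensor 2[7], then 7 at sensor 1[8]=sensor 2[8], then 6 at sensor 1[10]=sensor 2[9], then 4 at sensor 1[12]=sensor 2[10], then 4 at sensor 1[15]=sensor 2[12]; all 8 values appear in both, in order, and the DP table's final entry dp[15][12] is also 8, so no common subsequence is longer.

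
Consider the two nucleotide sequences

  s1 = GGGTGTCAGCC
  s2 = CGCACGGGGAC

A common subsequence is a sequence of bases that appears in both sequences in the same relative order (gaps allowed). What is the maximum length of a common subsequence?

Let dp[i][j] be the LCS length of the first i bases of s1 and the first j bases of s2. dp[i][j] = dp[i-1][j-1]+1 when the i-th and j-th bases match, else max(dp[i-1][j], dp[i][j-1]).
    ·  C  G  C  A  C  G  G  G  G  A  C
 ·  0  0  0  0  0  0  0  0  0  0  0  0
 G  0  0  1  1  1  1  1  1  1  1  1  1
 G  0  0  1  1  1  1  2  2  2  2  2  2
 G  0  0  1  1  1  1  2  3  3  3  3  3
 T  0  0  1  1  1  1  2  3  3  3  3  3
 G  0  0  1  1  1  1  2  3  4  4  4  4
 T  0  0  1  1  1  1  2  3  4  4  4  4
 C  0  1  1  2  2  2  2  3  4  4  4  5
 A  0  1  1  2  3  3  3  3  4  4  5  5
 G  0  1  2  2  3  3  4  4  4  5  5  5
 C  0  1  2  3  3  4  4  4  4  5  5  6
 C  0  1  2  3  3  4  4  4  4  5  5  6
dp[11][11] = 6. One LCS (by backtracking along matches): GGGGAC.

6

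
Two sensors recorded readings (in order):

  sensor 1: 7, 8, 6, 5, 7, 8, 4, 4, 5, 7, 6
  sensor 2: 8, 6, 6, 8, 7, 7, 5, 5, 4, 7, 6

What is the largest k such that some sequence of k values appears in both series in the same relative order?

Match 8 [2,1]; then 6 [3,3]; then 5 [4,8]; then 4 [8,9]; then 7 [10,10]; then 6 [11,11] — 6 values in the same relative order in both. The LCS DP gives dp[11][11] = 6, so this is optimal.

6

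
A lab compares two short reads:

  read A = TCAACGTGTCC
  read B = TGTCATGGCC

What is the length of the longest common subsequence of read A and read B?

One common subsequence of length 7: T at read A[1]=read B[3]; then C at read A[2]=read B[4]; then A at read A[3]=read B[5]; then G at read A[6]=read B[7]; then G at read A[8]=read B[8]; then C at read A[10]=read B[9]; then C at read A[11]=read B[10]. dp[11][10] = 7 confirms this is the maximum.

7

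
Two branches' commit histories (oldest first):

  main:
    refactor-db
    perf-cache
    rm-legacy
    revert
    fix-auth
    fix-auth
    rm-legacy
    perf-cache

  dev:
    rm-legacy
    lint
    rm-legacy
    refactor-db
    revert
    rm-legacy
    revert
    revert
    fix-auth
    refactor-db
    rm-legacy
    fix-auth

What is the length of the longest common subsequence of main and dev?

Pick refactor-db [1,4] → rm-legacy [3,6] → revert [4,8] → fix-auth [5,9] → fix-auth [6,12]; all 5 commits appear in both, in order, and the DP table's final entry dp[8][12] is also 5, so no common subsequence is longer.

5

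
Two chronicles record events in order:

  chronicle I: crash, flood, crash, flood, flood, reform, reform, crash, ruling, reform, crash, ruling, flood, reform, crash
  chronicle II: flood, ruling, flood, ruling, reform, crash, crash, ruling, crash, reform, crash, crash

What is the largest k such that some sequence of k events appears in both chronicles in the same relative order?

8

Taking flood (chronicle I #2, chronicle II #1), flood (chronicle I #4, chronicle II #3), reform (chronicle I #6, chronicle II #5), crash (chronicle I #8, chronicle II #7), ruling (chronicle I #9, chronicle II #8), reform (chronicle I #10, chronicle II #10), crash (chronicle I #11, chronicle II #11), crash (chronicle I #15, chronicle II #12) gives a common subsequence of length 8, and the DP table's final entry dp[15][12] is also 8, so no common subsequence is longer.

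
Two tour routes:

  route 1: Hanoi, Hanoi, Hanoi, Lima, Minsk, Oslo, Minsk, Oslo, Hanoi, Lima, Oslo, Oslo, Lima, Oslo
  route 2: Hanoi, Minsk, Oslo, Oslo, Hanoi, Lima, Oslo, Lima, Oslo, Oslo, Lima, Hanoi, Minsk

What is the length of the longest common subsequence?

One common subsequence of length 9: Hanoi (route 1 #3, route 2 #1) → Minsk (route 1 #5, route 2 #2) → Oslo (route 1 #6, route 2 #3) → Oslo (route 1 #8, route 2 #4) → Hanoi (route 1 #9, route 2 #5) → Lima (route 1 #10, route 2 #8) → Oslo (route 1 #11, route 2 #9) → Oslo (route 1 #12, route 2 #10) → Lima (route 1 #13, route 2 #11). dp[14][13] = 9 confirms this is the maximum.

9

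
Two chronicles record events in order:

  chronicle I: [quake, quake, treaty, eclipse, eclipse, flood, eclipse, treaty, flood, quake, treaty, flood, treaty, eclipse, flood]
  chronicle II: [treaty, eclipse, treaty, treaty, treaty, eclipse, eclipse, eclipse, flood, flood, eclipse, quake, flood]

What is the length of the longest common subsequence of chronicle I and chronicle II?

8

Match treaty at chronicle I[3]=chronicle II[5]; then eclipse at chronicle I[4]=chronicle II[6]; then eclipse at chronicle I[5]=chronicle II[7]; then eclipse at chronicle I[7]=chronicle II[8]; then flood at chronicle I[9]=chronicle II[9]; then flood at chronicle I[12]=chronicle II[10]; then eclipse at chronicle I[14]=chronicle II[11]; then flood at chronicle I[15]=chronicle II[13] — 8 events in the same relative order in both. The LCS DP gives dp[15][13] = 8, so this is optimal.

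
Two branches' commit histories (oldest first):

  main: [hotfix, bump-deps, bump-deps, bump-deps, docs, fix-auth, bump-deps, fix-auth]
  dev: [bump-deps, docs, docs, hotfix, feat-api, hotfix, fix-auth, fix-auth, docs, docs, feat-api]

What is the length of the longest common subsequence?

4

Taking bump-deps [2,1], then docs [5,3], then fix-auth [6,7], then fix-auth [8,8] gives a common subsequence of length 4. The LCS DP gives dp[8][11] = 4, so this is optimal.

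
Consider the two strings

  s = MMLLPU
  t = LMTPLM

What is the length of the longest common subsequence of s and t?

2

Taking M at s[1]=t[2]; then M at s[2]=t[6] gives a common subsequence of length 2, and the DP table's final entry dp[6][6] is also 2, so no common subsequence is longer.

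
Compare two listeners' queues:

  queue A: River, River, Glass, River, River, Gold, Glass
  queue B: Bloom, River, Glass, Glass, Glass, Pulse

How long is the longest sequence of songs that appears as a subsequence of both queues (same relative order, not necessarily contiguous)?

One common subsequence of length 3: River at queue A[1]=queue B[2]; then Glass at queue A[3]=queue B[4]; then Glass at queue A[7]=queue B[5], and the DP table's final entry dp[7][6] is also 3, so no common subsequence is longer.

3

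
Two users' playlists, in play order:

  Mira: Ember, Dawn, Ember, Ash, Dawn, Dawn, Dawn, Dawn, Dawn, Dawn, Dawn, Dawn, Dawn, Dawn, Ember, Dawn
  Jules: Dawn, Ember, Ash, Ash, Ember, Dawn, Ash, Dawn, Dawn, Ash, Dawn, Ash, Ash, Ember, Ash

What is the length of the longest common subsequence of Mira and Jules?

8

One common subsequence of length 8: Dawn (Mira #2, Jules #1), Ember (Mira #3, Jules #2), Ash (Mira #4, Jules #4), Dawn (Mira #5, Jules #6), Dawn (Mira #6, Jules #8), Dawn (Mira #7, Jules #9), Dawn (Mira #8, Jules #11), Ember (Mira #15, Jules #14), and the DP table's final entry dp[16][15] is also 8, so no common subsequence is longer.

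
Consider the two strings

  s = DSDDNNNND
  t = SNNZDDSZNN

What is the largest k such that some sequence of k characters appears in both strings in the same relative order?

5

Match S [2,1], D [3,5], D [4,6], N [7,9], N [8,10] — 5 characters in the same relative order in both. dp[9][10] = 5 confirms this is the maximum.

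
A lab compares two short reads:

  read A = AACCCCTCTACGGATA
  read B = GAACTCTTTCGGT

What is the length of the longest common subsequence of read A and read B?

Match A at read A[1]=read B[2], A at read A[2]=read B[3], C at read A[3]=read B[4], C at read A[4]=read B[6], T at read A[7]=read B[8], T at read A[9]=read B[9], C at read A[11]=read B[10], G at read A[12]=read B[11], G at read A[13]=read B[12], T at read A[15]=read B[13] — 10 bases in the same relative order in both. dp[16][13] = 10 confirms this is the maximum.

10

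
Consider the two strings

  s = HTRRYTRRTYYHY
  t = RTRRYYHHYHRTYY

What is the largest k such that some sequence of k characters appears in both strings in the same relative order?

Pick T (s #2, t #2), R (s #3, t #3), R (s #4, t #4), Y (s #5, t #9), R (s #8, t #11), T (s #9, t #12), Y (s #11, t #13), Y (s #13, t #14); all 8 characters appear in both, in order, and the DP table's final entry dp[13][14] is also 8, so no common subsequence is longer.

8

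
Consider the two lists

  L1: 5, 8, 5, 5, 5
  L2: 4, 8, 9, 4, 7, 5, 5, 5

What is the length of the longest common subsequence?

Let dp[i][j] be the LCS length of the first i values of L1 and the first j values of L2. dp[i][j] = dp[i-1][j-1]+1 when the i-th and j-th values match, else max(dp[i-1][j], dp[i][j-1]).
    ·  4  8  9  4  7  5  5  5
 ·  0  0  0  0  0  0  0  0  0
 5  0  0  0  0  0  0  1  1  1
 8  0  0  1  1  1  1  1  1  1
 5  0  0  1  1  1  1  2  2  2
 5  0  0  1  1  1  1  2  3  3
 5  0  0  1  1  1  1  2  3  4
dp[5][8] = 4. One LCS (by backtracking along matches): 8, 5, 5, 5.

4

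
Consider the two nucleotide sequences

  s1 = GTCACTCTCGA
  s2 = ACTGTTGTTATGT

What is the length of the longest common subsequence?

Match A at s1[4]=s2[1], C at s1[5]=s2[2], T at s1[6]=s2[5], T at s1[8]=s2[6], G at s1[10]=s2[7], A at s1[11]=s2[10] — 6 bases in the same relative order in both, and the DP table's final entry dp[11][13] is also 6, so no common subsequence is longer.

6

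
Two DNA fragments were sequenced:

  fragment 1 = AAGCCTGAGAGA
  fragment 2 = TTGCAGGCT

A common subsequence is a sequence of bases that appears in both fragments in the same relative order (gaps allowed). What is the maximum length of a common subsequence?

5

Let dp[i][j] be the LCS length of the first i bases of fragment 1 and the first j bases of fragment 2. dp[i][j] = dp[i-1][j-1]+1 when the i-th and j-th bases match, else max(dp[i-1][j], dp[i][j-1]).
    ·  T  T  G  C  A  G  G  C  T
 ·  0  0  0  0  0  0  0  0  0  0
 A  0  0  0  0  0  1  1  1  1  1
 A  0  0  0  0  0  1  1  1  1  1
 G  0  0  0  1  1  1  2  2  2  2
 C  0  0  0  1  2  2  2  2  3  3
 C  0  0  0  1  2  2  2  2  3  3
 T  0  1  1  1  2  2  2  2  3  4
 G  0  1  1  2  2  2  3  3  3  4
 A  0  1  1  2  2  3  3  3  3  4
 G  0  1  1  2  2  3  4  4  4  4
 A  0  1  1  2  2  3  4  4  4  4
 G  0  1  1  2  2  3  4  5  5  5
 A  0  1  1  2  2  3  4  5  5  5
dp[12][9] = 5. One LCS (by backtracking along matches): GCAGG.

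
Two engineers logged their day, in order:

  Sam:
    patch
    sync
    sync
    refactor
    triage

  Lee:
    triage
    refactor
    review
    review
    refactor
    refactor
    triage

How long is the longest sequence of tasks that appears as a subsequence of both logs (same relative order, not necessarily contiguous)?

Taking refactor (Sam #4, Lee #6), triage (Sam #5, Lee #7) gives a common subsequence of length 2. Since dp[5][7] = 2, nothing longer is possible.

2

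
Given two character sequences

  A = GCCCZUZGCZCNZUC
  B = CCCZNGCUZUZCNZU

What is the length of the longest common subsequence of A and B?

11

Match C (A #2, B #1) → C (A #3, B #2) → C (A #4, B #3) → Z (A #5, B #4) → U (A #6, B #8) → Z (A #7, B #9) → Z (A #10, B #11) → C (A #11, B #12) → N (A #12, B #13) → Z (A #13, B #14) → U (A #14, B #15) — 11 characters in the same relative order in both. The LCS DP gives dp[15][15] = 11, so this is optimal.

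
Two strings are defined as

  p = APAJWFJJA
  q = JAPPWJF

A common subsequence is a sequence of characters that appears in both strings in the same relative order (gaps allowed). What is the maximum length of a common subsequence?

4

One common subsequence of length 4: A (p #1, q #2), P (p #2, q #4), J (p #4, q #6), F (p #6, q #7), and the DP table's final entry dp[9][7] is also 4, so no common subsequence is longer.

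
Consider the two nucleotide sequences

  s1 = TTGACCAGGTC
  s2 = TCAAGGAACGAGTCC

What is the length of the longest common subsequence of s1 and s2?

8

One common subsequence of length 8: T (s1 #1, s2 #1), then G (s1 #3, s2 #6), then A (s1 #4, s2 #8), then C (s1 #5, s2 #9), then A (s1 #7, s2 #11), then G (s1 #9, s2 #12), then T (s1 #10, s2 #13), then C (s1 #11, s2 #15). dp[11][15] = 8 confirms this is the maximum.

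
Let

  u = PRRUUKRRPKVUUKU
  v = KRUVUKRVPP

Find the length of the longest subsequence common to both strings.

Match R at u[3]=v[2], U at u[4]=v[3], U at u[5]=v[5], K at u[6]=v[6], R at u[7]=v[7], P at u[9]=v[10] — 6 characters in the same relative order in both. Since dp[15][10] = 6, nothing longer is possible.

6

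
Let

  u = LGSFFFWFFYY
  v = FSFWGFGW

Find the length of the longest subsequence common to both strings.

4

Match S at u[3]=v[2] → F at u[4]=v[3] → F at u[5]=v[6] → W at u[7]=v[8] — 4 characters in the same relative order in both, and the DP table's final entry dp[11][8] is also 4, so no common subsequence is longer.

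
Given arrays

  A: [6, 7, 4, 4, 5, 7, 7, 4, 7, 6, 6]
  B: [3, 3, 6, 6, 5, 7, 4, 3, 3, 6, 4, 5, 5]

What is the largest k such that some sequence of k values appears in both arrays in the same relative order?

5

Let dp[i][j] be the LCS length of the first i values of A and the first j values of B. dp[i][j] = dp[i-1][j-1]+1 when the i-th and j-th values match, else max(dp[i-1][j], dp[i][j-1]).
    ·  3  3  6  6  5  7  4  3  3  6  4  5  5
 ·  0  0  0  0  0  0  0  0  0  0  0  0  0  0
 6  0  0  0  1  1  1  1  1  1  1  1  1  1  1
 7  0  0  0  1  1  1  2  2  2  2  2  2  2  2
 4  0  0  0  1  1  1  2  3  3  3  3  3  3  3
 4  0  0  0  1  1  1  2  3  3  3  3  4  4  4
 5  0  0  0  1  1  2  2  3  3  3  3  4  5  5
 7  0  0  0  1  1  2  3  3  3  3  3  4  5  5
 7  0  0  0  1  1  2  3  3  3  3  3  4  5  5
 4  0  0  0  1  1  2  3  4  4  4  4  4  5  5
 7  0  0  0  1  1  2  3  4  4  4  4  4  5  5
 6  0  0  0  1  2  2  3  4  4  4  5  5  5  5
 6  0  0  0  1  2  2  3  4  4  4  5  5  5  5
dp[11][13] = 5. One LCS (by backtracking along matches): 6, 7, 4, 4, 5.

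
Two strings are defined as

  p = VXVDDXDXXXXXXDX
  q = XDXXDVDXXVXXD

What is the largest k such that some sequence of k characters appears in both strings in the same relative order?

Match X at p[2]=q[1] → D at p[4]=q[2] → D at p[5]=q[5] → D at p[7]=q[7] → X at p[8]=q[8] → X at p[9]=q[9] → X at p[12]=q[11] → X at p[13]=q[12] → D at p[14]=q[13] — 9 characters in the same relative order in both. dp[15][13] = 9 confirms this is the maximum.

9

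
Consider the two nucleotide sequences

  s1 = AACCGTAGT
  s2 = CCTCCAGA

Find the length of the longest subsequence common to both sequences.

Taking C (s1 #3, s2 #1), then C (s1 #4, s2 #2), then T (s1 #6, s2 #3), then A (s1 #7, s2 #6), then G (s1 #8, s2 #7) gives a common subsequence of length 5. dp[9][8] = 5 confirms this is the maximum.

5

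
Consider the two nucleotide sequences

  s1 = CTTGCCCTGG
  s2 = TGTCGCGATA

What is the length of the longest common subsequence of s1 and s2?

5

Let dp[i][j] be the LCS length of the first i bases of s1 and the first j bases of s2. dp[i][j] = dp[i-1][j-1]+1 when the i-th and j-th bases match, else max(dp[i-1][j], dp[i][j-1]).
    ·  T  G  T  C  G  C  G  A  T  A
 ·  0  0  0  0  0  0  0  0  0  0  0
 C  0  0  0  0  1  1  1  1  1  1  1
 T  0  1  1  1  1  1  1  1  1  2  2
 T  0  1  1  2  2  2  2  2  2  2  2
 G  0  1  2  2  2  3  3  3  3  3  3
 C  0  1  2  2  3  3  4  4  4  4  4
 C  0  1  2  2  3  3  4  4  4  4  4
 C  0  1  2  2  3  3  4  4  4  4  4
 T  0  1  2  3  3  3  4  4  4  5  5
 G  0  1  2  3  3  4  4  5  5  5  5
 G  0  1  2  3  3  4  4  5  5  5  5
dp[10][10] = 5. One LCS (by backtracking along matches): TTGCT.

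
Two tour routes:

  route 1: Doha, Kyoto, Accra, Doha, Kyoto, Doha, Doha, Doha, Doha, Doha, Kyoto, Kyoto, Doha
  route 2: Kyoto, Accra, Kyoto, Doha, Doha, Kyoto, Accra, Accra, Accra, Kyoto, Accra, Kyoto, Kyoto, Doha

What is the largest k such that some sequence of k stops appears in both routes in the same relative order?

8

Pick Kyoto at route 1[2]=route 2[1]; then Accra at route 1[3]=route 2[2]; then Kyoto at route 1[5]=route 2[3]; then Doha at route 1[6]=route 2[4]; then Doha at route 1[7]=route 2[5]; then Kyoto at route 1[11]=route 2[12]; then Kyoto at route 1[12]=route 2[13]; then Doha at route 1[13]=route 2[14]; all 8 stops appear in both, in order. Since dp[13][14] = 8, nothing longer is possible.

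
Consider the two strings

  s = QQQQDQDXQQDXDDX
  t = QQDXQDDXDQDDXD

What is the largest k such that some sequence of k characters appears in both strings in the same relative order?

10

One common subsequence of length 10: Q at s[1]=t[1], then Q at s[2]=t[2], then Q at s[4]=t[5], then D at s[5]=t[6], then D at s[7]=t[7], then X at s[8]=t[8], then Q at s[9]=t[10], then D at s[11]=t[12], then X at s[12]=t[13], then D at s[14]=t[14]. The LCS DP gives dp[15][14] = 10, so this is optimal.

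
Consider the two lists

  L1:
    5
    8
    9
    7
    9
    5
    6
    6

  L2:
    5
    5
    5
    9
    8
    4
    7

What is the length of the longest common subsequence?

3

Let dp[i][j] be the LCS length of the first i values of L1 and the first j values of L2. dp[i][j] = dp[i-1][j-1]+1 when the i-th and j-th values match, else max(dp[i-1][j], dp[i][j-1]).
    ·  5  5  5  9  8  4  7
 ·  0  0  0  0  0  0  0  0
 5  0  1  1  1  1  1  1  1
 8  0  1  1  1  1  2  2  2
 9  0  1  1  1  2  2  2  2
 7  0  1  1  1  2  2  2  3
 9  0  1  1  1  2  2  2  3
 5  0  1  2  2  2  2  2  3
 6  0  1  2  2  2  2  2  3
 6  0  1  2  2  2  2  2  3
dp[8][7] = 3. One LCS (by backtracking along matches): 5, 8, 7.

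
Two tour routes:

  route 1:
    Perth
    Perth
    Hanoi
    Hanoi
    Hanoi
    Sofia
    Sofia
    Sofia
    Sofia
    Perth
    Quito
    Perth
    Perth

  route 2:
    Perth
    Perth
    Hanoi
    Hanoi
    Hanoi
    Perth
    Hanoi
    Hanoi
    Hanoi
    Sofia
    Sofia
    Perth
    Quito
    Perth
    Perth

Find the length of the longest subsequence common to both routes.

Pick Perth (route 1 #1, route 2 #2), Perth (route 1 #2, route 2 #6), Hanoi (route 1 #3, route 2 #7), Hanoi (route 1 #4, route 2 #8), Hanoi (route 1 #5, route 2 #9), Sofia (route 1 #8, route 2 #10), Sofia (route 1 #9, route 2 #11), Perth (route 1 #10, route 2 #12), Quito (route 1 #11, route 2 #13), Perth (route 1 #12, route 2 #14), Perth (route 1 #13, route 2 #15); all 11 stops appear in both, in order. dp[13][15] = 11 confirms this is the maximum.

11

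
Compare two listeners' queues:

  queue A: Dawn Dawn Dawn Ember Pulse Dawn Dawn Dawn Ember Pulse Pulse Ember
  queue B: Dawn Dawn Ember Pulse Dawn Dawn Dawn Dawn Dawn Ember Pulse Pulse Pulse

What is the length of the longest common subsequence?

Match Dawn at queue A[2]=queue B[1], then Dawn at queue A[3]=queue B[2], then Ember at queue A[4]=queue B[3], then Pulse at queue A[5]=queue B[4], then Dawn at queue A[6]=queue B[7], then Dawn at queue A[7]=queue B[8], then Dawn at queue A[8]=queue B[9], then Ember at queue A[9]=queue B[10], then Pulse at queue A[10]=queue B[12], then Pulse at queue A[11]=queue B[13] — 10 songs in the same relative order in both. dp[12][13] = 10 confirms this is the maximum.

10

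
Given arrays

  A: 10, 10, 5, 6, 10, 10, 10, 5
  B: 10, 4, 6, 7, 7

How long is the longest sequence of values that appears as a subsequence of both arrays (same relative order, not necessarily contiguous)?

2

One common subsequence of length 2: 10 [1,1], 6 [4,3]. dp[8][5] = 2 confirms this is the maximum.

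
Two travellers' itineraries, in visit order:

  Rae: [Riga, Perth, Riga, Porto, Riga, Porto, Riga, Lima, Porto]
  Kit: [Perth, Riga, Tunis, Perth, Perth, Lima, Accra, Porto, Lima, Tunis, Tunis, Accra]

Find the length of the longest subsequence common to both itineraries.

Match Riga at Rae[1]=Kit[2]; then Perth at Rae[2]=Kit[5]; then Porto at Rae[6]=Kit[8]; then Lima at Rae[8]=Kit[9] — 4 stops in the same relative order in both. Since dp[9][12] = 4, nothing longer is possible.

4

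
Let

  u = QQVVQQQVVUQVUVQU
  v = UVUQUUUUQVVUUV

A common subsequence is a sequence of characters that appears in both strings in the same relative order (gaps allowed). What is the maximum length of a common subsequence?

Taking V (u #3, v #2), then Q (u #5, v #4), then Q (u #7, v #9), then V (u #8, v #10), then V (u #9, v #11), then U (u #10, v #12), then U (u #13, v #13), then V (u #14, v #14) gives a common subsequence of length 8. Since dp[16][14] = 8, nothing longer is possible.

8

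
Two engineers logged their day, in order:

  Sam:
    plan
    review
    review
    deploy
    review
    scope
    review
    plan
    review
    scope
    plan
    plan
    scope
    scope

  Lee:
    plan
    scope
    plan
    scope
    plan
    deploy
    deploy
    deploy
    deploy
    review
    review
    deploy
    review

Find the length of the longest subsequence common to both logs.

One common subsequence of length 5: plan (Sam #1, Lee #5); then review (Sam #2, Lee #10); then review (Sam #3, Lee #11); then deploy (Sam #4, Lee #12); then review (Sam #9, Lee #13). Since dp[14][13] = 5, nothing longer is possible.

5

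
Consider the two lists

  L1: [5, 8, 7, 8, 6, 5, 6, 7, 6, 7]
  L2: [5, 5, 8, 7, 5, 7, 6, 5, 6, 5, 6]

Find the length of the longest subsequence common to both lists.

Match 5 at L1[1]=L2[2] → 8 at L1[2]=L2[3] → 7 at L1[3]=L2[6] → 6 at L1[5]=L2[7] → 5 at L1[6]=L2[8] → 6 at L1[7]=L2[9] → 6 at L1[9]=L2[11] — 7 values in the same relative order in both, and the DP table's final entry dp[10][11] is also 7, so no common subsequence is longer.

7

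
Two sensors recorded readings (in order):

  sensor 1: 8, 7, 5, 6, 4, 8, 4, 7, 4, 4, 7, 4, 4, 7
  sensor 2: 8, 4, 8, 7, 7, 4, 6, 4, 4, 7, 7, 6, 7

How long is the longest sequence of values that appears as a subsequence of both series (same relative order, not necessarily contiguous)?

Match 8 at sensor 1[1]=sensor 2[3]; then 7 at sensor 1[2]=sensor 2[5]; then 6 at sensor 1[4]=sensor 2[7]; then 4 at sensor 1[5]=sensor 2[8]; then 4 at sensor 1[7]=sensor 2[9]; then 7 at sensor 1[8]=sensor 2[10]; then 7 at sensor 1[11]=sensor 2[11]; then 7 at sensor 1[14]=sensor 2[13] — 8 values in the same relative order in both. dp[14][13] = 8 confirms this is the maximum.

8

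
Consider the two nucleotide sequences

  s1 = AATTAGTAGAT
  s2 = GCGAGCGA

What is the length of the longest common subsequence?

One common subsequence of length 4: A (s1 #5, s2 #4), G (s1 #6, s2 #5), G (s1 #9, s2 #7), A (s1 #10, s2 #8). Since dp[11][8] = 4, nothing longer is possible.

4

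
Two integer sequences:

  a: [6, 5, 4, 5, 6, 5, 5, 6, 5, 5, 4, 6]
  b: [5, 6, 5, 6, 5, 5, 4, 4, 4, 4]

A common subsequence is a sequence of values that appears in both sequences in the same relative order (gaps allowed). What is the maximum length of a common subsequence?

7

Let dp[i][j] be the LCS length of the first i values of a and the first j values of b. dp[i][j] = dp[i-1][j-1]+1 when the i-th and j-th values match, else max(dp[i-1][j], dp[i][j-1]).
    ·  5  6  5  6  5  5  4  4  4  4
 ·  0  0  0  0  0  0  0  0  0  0  0
 6  0  0  1  1  1  1  1  1  1  1  1
 5  0  1  1  2  2  2  2  2  2  2  2
 4  0  1  1  2  2  2  2  3  3  3  3
 5  0  1  1  2  2  3  3  3  3  3  3
 6  0  1  2  2  3  3  3  3  3  3  3
 5  0  1  2  3  3  4  4  4  4  4  4
 5  0  1  2  3  3  4  5  5  5  5  5
 6  0  1  2  3  4  4  5  5  5  5  5
 5  0  1  2  3  4  5  5  5  5  5  5
 5  0  1  2  3  4  5  6  6  6  6  6
 4  0  1  2  3  4  5  6  7  7  7  7
 6  0  1  2  3  4  5  6  7  7  7  7
dp[12][10] = 7. One LCS (by backtracking along matches): 5, 6, 5, 6, 5, 5, 4.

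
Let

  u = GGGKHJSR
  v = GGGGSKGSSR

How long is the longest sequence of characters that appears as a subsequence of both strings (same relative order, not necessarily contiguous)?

Taking G at u[1]=v[2] → G at u[2]=v[3] → G at u[3]=v[4] → K at u[4]=v[6] → S at u[7]=v[9] → R at u[8]=v[10] gives a common subsequence of length 6. The LCS DP gives dp[8][10] = 6, so this is optimal.

6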